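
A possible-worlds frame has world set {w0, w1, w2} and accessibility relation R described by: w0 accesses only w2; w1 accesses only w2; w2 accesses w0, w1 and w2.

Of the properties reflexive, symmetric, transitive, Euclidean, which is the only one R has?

symmetric

Reflexive: no — w0 is not related to itself.
Symmetric: yes — every pair in R has its reverse in R.
Transitive: no — w0 R w2 and w2 R w1, but not w0 R w1.
Euclidean: no — w2 R w0 and w2 R w1, but not w0 R w1.
Only symmetric holds.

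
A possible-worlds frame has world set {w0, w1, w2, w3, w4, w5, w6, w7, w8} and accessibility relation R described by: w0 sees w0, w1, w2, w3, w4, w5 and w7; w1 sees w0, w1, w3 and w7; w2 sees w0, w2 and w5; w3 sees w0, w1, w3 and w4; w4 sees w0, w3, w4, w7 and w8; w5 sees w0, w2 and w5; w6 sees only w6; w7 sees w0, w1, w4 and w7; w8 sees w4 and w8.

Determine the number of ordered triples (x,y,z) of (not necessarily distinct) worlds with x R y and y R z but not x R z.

34

Enumerating: (w0,w4,w8), (w1,w0,w2), (w1,w0,w4), (w1,w0,w5), (w1,w3,w4), (w1,w7,w4), (w2,w0,w1), (w2,w0,w3), (w2,w0,w4), (w2,w0,w7), (w3,w0,w2), (w3,w0,w5), … and 22 more.
Total: 34.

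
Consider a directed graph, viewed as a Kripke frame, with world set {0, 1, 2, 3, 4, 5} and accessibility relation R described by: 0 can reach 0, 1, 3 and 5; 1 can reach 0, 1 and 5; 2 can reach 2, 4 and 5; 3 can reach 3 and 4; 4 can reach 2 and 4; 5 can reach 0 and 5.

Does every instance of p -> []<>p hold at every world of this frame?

By correspondence theory, B is valid on a frame iff R is symmetric.
Symmetric: no — 0 R 3 but not 3 R 0.

No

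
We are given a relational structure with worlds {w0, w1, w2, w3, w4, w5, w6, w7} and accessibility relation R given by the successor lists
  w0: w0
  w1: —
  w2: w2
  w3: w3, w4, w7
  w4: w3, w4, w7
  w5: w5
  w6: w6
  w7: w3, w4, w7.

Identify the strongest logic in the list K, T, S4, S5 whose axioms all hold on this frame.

K

Reflexive (axiom T): no — w1 is not related to itself.
Transitive (axiom 4): yes — every two-step R-path is closed by a direct edge.
Euclidean (axiom 5): yes — any two successors of a common world are R-related.
So F validates K; T would additionally require R to be reflexive. The strongest is K.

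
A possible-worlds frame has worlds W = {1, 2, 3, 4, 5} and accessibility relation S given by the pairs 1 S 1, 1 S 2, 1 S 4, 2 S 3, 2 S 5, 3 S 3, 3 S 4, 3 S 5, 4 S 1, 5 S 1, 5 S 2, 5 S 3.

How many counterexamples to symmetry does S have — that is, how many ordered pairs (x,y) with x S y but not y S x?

Enumerating: (1,2), (2,3), (3,4), (5,1).

4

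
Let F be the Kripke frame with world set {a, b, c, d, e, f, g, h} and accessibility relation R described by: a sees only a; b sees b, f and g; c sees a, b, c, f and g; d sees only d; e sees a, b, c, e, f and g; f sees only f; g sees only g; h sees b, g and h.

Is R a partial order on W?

Reflexive: yes — every world is R-related to itself.
Transitive: no — h R b and b R f, but not h R f.
Antisymmetric: yes — no distinct pair is related both ways.
So R is not a partial order.

No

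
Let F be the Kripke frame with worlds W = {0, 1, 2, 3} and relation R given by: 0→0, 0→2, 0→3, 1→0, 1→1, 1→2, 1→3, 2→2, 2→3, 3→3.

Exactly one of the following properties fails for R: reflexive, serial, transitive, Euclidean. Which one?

Euclidean

Reflexive: yes — every world is R-related to itself.
Serial: yes — every world has a successor (e.g. 0 R 0).
Transitive: yes — every two-step R-path is closed by a direct edge.
Euclidean: no — 0 R 3 and 0 R 2, but not 3 R 2.
Only Euclidean fails.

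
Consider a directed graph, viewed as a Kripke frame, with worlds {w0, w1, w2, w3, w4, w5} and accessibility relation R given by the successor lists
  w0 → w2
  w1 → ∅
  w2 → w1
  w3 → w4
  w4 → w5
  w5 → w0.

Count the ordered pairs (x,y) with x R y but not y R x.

Enumerating: (w0,w2), (w2,w1), (w3,w4), (w4,w5), (w5,w0).

5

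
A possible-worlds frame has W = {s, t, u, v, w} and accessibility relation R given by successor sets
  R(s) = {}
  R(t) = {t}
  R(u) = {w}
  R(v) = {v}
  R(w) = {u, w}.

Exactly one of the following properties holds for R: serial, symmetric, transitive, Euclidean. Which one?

symmetric

Serial: no — s has no R-successor.
Symmetric: yes — every pair in R has its reverse in R.
Transitive: no — u R w and w R u, but not u R u.
Euclidean: no — w R u and w R u, but not u R u.
Only symmetric holds.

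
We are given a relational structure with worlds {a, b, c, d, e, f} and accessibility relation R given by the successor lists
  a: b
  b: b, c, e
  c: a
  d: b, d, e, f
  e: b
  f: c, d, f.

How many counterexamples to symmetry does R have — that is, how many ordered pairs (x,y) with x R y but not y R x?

6

Enumerating: (a,b), (b,c), (c,a), (d,b), (d,e), (f,c).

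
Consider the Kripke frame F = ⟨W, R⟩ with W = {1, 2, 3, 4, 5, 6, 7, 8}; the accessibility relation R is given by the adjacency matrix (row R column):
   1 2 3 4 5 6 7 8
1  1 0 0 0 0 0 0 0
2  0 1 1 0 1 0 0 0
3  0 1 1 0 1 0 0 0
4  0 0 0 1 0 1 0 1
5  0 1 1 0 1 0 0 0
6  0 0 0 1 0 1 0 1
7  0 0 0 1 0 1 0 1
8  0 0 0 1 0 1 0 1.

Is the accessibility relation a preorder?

No

Reflexive: no — 7 is not related to itself.
Transitive: yes — every two-step R-path is closed by a direct edge.
So R is not a preorder.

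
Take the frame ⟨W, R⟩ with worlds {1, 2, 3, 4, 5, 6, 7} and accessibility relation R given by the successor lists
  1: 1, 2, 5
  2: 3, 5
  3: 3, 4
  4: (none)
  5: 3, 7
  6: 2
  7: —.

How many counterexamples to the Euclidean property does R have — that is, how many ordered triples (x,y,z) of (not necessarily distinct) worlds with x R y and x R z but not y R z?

13

Enumerating: (1,2,1), (1,2,2), (1,5,1), (1,5,2), (1,5,5), (2,3,5), (2,5,5), (3,4,3), (3,4,4), (5,3,7), (5,7,3), (5,7,7), (6,2,2).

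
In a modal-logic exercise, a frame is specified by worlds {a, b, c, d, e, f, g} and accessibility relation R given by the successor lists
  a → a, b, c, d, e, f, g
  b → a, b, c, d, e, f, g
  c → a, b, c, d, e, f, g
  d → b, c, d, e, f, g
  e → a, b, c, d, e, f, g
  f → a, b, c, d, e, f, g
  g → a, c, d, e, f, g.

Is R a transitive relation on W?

No

Transitive: no — d R b and b R a, but not d R a.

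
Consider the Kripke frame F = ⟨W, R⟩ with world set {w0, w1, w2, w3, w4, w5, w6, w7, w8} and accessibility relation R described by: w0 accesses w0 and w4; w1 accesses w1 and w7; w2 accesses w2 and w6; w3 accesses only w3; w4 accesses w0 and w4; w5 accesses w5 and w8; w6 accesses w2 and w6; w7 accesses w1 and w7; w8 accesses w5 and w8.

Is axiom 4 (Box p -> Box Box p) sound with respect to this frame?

Yes

By correspondence theory, 4 is valid on a frame iff R is transitive.
Transitive: yes — every two-step R-path is closed by a direct edge.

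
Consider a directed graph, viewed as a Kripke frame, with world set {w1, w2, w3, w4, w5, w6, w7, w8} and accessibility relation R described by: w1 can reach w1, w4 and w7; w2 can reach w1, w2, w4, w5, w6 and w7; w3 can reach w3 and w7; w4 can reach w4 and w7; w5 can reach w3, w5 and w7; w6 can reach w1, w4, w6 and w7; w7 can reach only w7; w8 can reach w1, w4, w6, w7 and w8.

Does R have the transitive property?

No

Transitive: no — w2 R w5 and w5 R w3, but not w2 R w3.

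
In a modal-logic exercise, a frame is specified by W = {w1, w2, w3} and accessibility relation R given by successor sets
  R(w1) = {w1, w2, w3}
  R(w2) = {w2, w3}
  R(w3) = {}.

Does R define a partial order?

No

Reflexive: no — w3 is not related to itself.
Transitive: yes — every two-step R-path is closed by a direct edge.
Antisymmetric: yes — no distinct pair is related both ways.
So R is not a partial order.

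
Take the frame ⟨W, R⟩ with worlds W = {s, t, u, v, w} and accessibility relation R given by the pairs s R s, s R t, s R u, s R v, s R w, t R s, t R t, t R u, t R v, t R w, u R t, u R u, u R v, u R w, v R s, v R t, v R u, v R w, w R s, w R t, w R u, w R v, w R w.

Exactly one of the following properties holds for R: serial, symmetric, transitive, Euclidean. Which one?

Serial: yes — every world has a successor (e.g. s R s).
Symmetric: no — s R u but not u R s.
Transitive: no — u R t and t R s, but not u R s.
Euclidean: no — t R u and t R s, but not u R s.
Only serial holds.

serial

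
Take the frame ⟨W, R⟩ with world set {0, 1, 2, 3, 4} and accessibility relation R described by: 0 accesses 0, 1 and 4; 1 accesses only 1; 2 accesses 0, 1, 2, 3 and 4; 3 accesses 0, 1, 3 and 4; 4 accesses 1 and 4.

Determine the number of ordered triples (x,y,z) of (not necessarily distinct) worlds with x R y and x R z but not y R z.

20

Enumerating: (0,1,0), (0,1,4), (0,4,0), (2,0,2), (2,0,3), (2,1,0), (2,1,2), (2,1,3), (2,1,4), (2,3,2), (2,4,0), (2,4,2), … and 8 more.
Total: 20.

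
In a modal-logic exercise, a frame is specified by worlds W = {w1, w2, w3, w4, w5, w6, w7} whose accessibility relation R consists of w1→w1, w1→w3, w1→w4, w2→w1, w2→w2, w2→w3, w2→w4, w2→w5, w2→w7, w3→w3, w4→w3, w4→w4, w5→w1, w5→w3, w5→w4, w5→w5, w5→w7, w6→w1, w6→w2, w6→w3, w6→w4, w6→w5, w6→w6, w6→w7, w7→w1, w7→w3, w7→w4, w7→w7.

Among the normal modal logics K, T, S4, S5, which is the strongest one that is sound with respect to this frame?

Reflexive (axiom T): yes — every world is R-related to itself.
Transitive (axiom 4): yes — every two-step R-path is closed by a direct edge.
Euclidean (axiom 5): no — w1 R w3 and w1 R w4, but not w3 R w4.
So F validates K, T, S4; S5 would additionally require R to be Euclidean. The strongest is S4.

S4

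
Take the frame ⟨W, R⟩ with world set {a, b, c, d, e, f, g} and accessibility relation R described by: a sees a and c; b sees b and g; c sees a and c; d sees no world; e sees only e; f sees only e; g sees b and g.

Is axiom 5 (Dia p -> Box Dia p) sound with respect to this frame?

The schema 5 characterises exactly the Euclidean frames.
Euclidean: yes — any two successors of a common world are R-related.

Yes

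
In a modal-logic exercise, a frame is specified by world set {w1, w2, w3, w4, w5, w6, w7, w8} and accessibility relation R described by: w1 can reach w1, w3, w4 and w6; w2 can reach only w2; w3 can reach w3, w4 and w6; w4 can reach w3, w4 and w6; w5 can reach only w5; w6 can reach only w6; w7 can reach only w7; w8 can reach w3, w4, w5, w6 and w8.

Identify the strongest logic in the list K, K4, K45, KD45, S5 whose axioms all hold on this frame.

K4

Transitive (axiom 4): yes — every two-step R-path is closed by a direct edge.
Euclidean (axiom 5): no — w1 R w6 and w1 R w3, but not w6 R w3.
Serial (axiom D): yes — every world has a successor (e.g. w1 R w1).
Reflexive (axiom T): yes — every world is R-related to itself.
So F validates K, K4; K45 would additionally require R to be Euclidean. The strongest is K4.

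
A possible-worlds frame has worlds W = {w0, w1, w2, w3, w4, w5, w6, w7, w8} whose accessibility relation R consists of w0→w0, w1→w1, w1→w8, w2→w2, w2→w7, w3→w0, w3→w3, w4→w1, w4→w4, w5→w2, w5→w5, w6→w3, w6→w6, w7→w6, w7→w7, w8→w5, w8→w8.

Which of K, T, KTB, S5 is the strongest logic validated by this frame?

T

Reflexive (axiom T): yes — every world is R-related to itself.
Symmetric (axiom B): no — w1 R w8 but not w8 R w1.
Euclidean (axiom 5): no — w1 R w8 and w1 R w1, but not w8 R w1.
So F validates K, T; KTB would additionally require R to be symmetric. The strongest is T.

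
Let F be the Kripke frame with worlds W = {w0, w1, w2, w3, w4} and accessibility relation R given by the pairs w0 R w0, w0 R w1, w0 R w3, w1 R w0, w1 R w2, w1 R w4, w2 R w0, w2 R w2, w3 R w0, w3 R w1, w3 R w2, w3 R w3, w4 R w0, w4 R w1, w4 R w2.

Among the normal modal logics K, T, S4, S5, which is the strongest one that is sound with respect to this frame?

Reflexive (axiom T): no — w1 is not related to itself.
Transitive (axiom 4): no — w0 R w1 and w1 R w2, but not w0 R w2.
Euclidean (axiom 5): no — w0 R w1 and w0 R w3, but not w1 R w3.
So F validates K; T would additionally require R to be reflexive. The strongest is K.

K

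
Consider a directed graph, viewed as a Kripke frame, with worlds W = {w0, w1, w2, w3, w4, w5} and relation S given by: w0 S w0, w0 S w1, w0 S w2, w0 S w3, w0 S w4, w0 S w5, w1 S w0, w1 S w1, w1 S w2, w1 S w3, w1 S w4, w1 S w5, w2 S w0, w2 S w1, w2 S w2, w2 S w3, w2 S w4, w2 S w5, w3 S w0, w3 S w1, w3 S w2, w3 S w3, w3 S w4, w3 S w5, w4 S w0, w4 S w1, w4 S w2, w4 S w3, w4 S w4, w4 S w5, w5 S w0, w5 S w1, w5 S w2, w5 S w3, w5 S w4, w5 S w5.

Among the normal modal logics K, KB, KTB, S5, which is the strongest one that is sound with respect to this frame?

S5

Symmetric (axiom B): yes — every pair in S has its reverse in S.
Reflexive (axiom T): yes — every world is S-related to itself.
Euclidean (axiom 5): yes — any two successors of a common world are S-related.
So F validates K, KB, KTB, S5. The strongest is S5.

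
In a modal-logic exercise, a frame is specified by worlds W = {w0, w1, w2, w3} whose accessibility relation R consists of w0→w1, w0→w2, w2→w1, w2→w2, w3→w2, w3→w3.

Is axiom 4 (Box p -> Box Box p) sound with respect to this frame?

Axiom 4 corresponds to the accessibility relation being transitive.
Transitive: no — w3 R w2 and w2 R w1, but not w3 R w1.

No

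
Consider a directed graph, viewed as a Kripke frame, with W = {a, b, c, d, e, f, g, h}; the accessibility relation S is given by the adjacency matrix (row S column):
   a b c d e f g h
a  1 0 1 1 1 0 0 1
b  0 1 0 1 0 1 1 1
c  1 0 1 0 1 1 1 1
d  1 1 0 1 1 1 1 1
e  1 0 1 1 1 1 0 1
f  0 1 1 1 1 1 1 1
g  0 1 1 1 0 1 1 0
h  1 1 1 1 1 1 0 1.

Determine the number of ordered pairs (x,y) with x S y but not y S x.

0

S is symmetric; there are no such tuples.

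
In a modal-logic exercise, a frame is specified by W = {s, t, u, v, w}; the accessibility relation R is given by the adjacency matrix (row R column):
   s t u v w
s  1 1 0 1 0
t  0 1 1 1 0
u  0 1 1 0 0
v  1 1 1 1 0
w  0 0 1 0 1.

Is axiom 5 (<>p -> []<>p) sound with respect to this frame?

No

The schema 5 characterises exactly the Euclidean frames.
Euclidean: no — t R u and t R v, but not u R v.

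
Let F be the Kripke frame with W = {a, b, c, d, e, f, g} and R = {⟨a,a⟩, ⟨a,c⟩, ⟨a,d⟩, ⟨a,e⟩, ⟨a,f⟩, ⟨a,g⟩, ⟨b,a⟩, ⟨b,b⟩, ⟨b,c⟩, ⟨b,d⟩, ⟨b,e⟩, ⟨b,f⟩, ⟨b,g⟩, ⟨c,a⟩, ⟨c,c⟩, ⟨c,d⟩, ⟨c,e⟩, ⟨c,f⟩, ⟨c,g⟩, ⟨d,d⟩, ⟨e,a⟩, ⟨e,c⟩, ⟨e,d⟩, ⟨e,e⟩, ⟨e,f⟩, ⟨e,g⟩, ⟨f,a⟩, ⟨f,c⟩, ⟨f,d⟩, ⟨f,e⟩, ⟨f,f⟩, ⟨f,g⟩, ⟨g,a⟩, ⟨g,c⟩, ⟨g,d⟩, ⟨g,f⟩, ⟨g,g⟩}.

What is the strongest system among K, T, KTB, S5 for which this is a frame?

Reflexive (axiom T): yes — every world is R-related to itself.
Symmetric (axiom B): no — a R d but not d R a.
Euclidean (axiom 5): no — a R d and a R c, but not d R c.
So F validates K, T; KTB would additionally require R to be symmetric. The strongest is T.

T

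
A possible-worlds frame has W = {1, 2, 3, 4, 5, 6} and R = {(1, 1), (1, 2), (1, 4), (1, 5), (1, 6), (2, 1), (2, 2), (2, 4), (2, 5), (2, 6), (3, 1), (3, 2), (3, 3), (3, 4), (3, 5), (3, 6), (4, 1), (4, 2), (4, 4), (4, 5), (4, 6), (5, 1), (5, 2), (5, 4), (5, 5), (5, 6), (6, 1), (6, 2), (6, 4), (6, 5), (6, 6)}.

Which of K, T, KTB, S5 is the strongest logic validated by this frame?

T

Reflexive (axiom T): yes — every world is R-related to itself.
Symmetric (axiom B): no — 3 R 1 but not 1 R 3.
Euclidean (axiom 5): no — 3 R 1 and 3 R 3, but not 1 R 3.
So F validates K, T; KTB would additionally require R to be symmetric. The strongest is T.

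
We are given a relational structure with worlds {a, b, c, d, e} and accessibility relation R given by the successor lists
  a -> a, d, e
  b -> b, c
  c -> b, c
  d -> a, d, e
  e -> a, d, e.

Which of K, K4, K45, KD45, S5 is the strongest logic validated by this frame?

Transitive (axiom 4): yes — every two-step R-path is closed by a direct edge.
Euclidean (axiom 5): yes — any two successors of a common world are R-related.
Serial (axiom D): yes — every world has a successor (e.g. a R a).
Reflexive (axiom T): yes — every world is R-related to itself.
So F validates K, K4, K45, KD45, S5. The strongest is S5.

S5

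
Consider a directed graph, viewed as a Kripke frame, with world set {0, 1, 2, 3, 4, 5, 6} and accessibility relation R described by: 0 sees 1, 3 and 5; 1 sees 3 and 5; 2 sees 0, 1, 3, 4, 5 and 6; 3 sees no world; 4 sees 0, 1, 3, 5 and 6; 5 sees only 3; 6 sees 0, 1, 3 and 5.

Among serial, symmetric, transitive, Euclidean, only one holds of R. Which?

Serial: no — 3 has no R-successor.
Symmetric: no — 0 R 1 but not 1 R 0.
Transitive: yes — every two-step R-path is closed by a direct edge.
Euclidean: no — 0 R 3 and 0 R 1, but not 3 R 1.
Only transitive holds.

transitive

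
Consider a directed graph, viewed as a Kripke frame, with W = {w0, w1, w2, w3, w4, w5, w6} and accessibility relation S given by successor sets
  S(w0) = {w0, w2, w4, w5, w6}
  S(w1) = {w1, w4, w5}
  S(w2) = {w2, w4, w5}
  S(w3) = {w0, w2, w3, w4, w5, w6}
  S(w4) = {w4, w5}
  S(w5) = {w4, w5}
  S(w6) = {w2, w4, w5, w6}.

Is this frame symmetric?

Symmetric: no — w0 S w2 but not w2 S w0.

No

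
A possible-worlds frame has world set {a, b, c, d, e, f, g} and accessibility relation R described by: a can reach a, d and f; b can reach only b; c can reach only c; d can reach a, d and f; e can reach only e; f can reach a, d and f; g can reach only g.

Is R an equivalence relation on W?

Reflexive: yes — every world is R-related to itself.
Symmetric: yes — every pair in R has its reverse in R.
Transitive: yes — every two-step R-path is closed by a direct edge.
So R is an equivalence relation.

Yes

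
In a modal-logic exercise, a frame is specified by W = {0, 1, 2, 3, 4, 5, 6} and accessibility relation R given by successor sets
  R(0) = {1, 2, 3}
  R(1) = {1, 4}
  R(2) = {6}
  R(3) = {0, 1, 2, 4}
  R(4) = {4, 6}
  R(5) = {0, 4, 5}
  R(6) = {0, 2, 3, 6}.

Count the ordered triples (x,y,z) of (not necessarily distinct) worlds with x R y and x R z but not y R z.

31

Enumerating: (0,1,2), (0,1,3), (0,2,1), (0,2,2), (0,2,3), (0,3,3), (1,4,1), (3,0,0), (3,0,4), (3,1,0), (3,1,2), (3,2,0), … and 19 more.
Total: 31.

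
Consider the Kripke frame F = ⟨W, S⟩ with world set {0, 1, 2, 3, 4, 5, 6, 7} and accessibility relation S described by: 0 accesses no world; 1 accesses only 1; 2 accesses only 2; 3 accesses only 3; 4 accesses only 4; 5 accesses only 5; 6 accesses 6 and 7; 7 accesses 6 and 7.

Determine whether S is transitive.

Transitive: yes — every two-step S-path is closed by a direct edge.

Yes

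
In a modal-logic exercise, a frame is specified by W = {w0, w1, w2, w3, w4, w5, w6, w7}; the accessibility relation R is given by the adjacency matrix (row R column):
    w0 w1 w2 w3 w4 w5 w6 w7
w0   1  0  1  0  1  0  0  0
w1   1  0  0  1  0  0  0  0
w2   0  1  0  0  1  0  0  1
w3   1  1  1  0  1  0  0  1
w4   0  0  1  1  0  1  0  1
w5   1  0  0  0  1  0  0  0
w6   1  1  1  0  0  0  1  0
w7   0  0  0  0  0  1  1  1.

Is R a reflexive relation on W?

Reflexive: no — w1 is not related to itself.

No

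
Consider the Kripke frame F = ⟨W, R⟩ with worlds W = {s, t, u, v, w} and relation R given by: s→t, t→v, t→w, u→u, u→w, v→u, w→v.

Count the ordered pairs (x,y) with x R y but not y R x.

6

Enumerating: (s,t), (t,v), (t,w), (u,w), (v,u), (w,v).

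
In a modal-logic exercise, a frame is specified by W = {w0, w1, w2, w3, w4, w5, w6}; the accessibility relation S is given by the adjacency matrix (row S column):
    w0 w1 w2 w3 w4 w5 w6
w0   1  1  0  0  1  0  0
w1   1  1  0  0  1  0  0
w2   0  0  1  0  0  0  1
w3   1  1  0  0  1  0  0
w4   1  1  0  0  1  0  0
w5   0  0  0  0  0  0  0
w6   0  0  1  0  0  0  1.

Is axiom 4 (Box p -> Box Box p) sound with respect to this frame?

Yes

The schema 4 characterises exactly the transitive frames.
Transitive: yes — every two-step S-path is closed by a direct edge.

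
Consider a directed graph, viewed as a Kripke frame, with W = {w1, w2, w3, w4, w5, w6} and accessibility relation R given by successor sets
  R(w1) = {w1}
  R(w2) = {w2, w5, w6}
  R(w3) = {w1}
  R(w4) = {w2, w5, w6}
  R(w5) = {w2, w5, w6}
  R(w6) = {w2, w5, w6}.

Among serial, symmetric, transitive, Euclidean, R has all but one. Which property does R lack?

Serial: yes — every world has a successor (e.g. w1 R w1).
Symmetric: no — w3 R w1 but not w1 R w3.
Transitive: yes — every two-step R-path is closed by a direct edge.
Euclidean: yes — any two successors of a common world are R-related.
Only symmetric fails.

symmetric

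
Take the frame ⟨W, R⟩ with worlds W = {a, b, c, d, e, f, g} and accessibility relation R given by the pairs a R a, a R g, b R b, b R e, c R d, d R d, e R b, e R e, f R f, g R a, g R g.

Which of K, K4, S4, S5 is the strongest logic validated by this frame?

K4

Transitive (axiom 4): yes — every two-step R-path is closed by a direct edge.
Reflexive (axiom T): no — c is not related to itself.
Euclidean (axiom 5): yes — any two successors of a common world are R-related.
So F validates K, K4; S4 would additionally require R to be reflexive. The strongest is K4.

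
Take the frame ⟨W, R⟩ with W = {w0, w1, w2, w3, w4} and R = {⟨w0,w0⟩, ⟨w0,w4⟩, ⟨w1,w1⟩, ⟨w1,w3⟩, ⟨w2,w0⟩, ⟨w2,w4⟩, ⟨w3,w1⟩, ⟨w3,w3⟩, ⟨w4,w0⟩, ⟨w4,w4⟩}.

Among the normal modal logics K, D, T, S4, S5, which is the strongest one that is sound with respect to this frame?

D

Serial (axiom D): yes — every world has a successor (e.g. w0 R w0).
Reflexive (axiom T): no — w2 is not related to itself.
Transitive (axiom 4): yes — every two-step R-path is closed by a direct edge.
Euclidean (axiom 5): yes — any two successors of a common world are R-related.
So F validates K, D; T would additionally require R to be reflexive. The strongest is D.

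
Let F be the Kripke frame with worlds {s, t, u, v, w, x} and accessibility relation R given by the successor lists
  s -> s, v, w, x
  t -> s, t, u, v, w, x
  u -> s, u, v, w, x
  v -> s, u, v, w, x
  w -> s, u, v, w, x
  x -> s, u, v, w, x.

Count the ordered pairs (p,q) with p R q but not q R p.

Enumerating: (t,s), (t,u), (t,v), (t,w), (t,x), (u,s).

6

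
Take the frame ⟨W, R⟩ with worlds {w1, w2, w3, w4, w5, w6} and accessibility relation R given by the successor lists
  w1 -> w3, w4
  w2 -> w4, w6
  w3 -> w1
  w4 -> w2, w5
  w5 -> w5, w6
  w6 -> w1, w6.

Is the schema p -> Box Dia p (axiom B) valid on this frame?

No

Axiom B corresponds to the accessibility relation being symmetric.
Symmetric: no — w1 R w4 but not w4 R w1.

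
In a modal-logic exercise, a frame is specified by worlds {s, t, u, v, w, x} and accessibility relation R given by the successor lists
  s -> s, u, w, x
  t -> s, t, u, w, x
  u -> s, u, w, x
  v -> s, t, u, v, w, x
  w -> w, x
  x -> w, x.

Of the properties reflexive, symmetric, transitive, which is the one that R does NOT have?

symmetric

Reflexive: yes — every world is R-related to itself.
Symmetric: no — s R w but not w R s.
Transitive: yes — every two-step R-path is closed by a direct edge.
Only symmetric fails.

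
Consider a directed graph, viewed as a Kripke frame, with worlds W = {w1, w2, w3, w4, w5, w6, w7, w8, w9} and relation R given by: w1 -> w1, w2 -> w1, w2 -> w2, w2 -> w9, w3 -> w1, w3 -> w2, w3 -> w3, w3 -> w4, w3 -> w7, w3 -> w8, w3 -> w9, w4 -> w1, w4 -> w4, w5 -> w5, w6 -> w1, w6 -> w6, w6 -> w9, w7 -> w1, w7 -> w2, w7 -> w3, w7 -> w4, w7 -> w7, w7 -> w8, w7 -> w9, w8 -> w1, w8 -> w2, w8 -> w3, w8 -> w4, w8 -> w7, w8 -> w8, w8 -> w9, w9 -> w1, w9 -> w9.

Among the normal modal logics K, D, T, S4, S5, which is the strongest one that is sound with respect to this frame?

S4

Serial (axiom D): yes — every world has a successor (e.g. w1 R w1).
Reflexive (axiom T): yes — every world is R-related to itself.
Transitive (axiom 4): yes — every two-step R-path is closed by a direct edge.
Euclidean (axiom 5): no — w2 R w1 and w2 R w9, but not w1 R w9.
So F validates K, D, T, S4; S5 would additionally require R to be Euclidean. The strongest is S4.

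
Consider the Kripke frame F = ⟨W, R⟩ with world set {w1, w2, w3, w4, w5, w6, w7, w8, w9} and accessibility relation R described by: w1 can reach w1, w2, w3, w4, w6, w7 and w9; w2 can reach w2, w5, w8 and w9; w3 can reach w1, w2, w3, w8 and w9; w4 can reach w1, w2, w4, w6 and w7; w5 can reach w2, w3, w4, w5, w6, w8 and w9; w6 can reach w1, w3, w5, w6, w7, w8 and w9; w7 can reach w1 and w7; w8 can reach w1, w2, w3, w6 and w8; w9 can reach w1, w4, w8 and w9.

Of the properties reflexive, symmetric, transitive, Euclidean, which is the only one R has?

reflexive

Reflexive: yes — every world is R-related to itself.
Symmetric: no — w1 R w2 but not w2 R w1.
Transitive: no — w1 R w2 and w2 R w5, but not w1 R w5.
Euclidean: no — w1 R w2 and w1 R w3, but not w2 R w3.
Only reflexive holds.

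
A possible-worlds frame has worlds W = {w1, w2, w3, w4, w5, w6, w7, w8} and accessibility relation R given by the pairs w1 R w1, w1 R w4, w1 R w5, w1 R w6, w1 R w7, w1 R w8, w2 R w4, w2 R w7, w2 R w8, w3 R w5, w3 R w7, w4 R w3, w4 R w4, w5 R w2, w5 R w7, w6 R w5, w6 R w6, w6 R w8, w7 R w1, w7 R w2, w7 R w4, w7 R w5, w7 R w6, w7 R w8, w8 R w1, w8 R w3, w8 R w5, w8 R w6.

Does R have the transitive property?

No

Transitive: no — w1 R w4 and w4 R w3, but not w1 R w3.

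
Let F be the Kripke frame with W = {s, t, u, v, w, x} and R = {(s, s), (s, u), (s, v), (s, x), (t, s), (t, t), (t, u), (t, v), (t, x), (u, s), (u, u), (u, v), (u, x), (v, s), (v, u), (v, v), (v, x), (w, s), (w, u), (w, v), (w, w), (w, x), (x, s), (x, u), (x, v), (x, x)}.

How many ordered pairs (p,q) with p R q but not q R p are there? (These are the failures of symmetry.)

8

Enumerating: (t,s), (t,u), (t,v), (t,x), (w,s), (w,u), (w,v), (w,x).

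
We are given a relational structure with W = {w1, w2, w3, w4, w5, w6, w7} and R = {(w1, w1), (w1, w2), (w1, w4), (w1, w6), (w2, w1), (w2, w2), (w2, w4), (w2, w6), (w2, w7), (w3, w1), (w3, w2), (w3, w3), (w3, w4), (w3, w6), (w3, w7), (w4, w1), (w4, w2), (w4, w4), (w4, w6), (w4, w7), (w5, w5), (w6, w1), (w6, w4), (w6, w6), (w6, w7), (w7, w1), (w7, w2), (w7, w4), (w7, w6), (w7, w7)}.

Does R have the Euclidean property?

No

Euclidean: no — w1 R w6 and w1 R w2, but not w6 R w2.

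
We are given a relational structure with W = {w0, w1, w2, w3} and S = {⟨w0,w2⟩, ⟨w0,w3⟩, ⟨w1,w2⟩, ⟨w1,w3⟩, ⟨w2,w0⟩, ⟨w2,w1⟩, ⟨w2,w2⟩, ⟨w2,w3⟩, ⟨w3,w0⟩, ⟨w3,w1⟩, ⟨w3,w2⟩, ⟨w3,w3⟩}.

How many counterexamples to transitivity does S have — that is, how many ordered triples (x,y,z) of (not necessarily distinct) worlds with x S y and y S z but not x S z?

Enumerating: (w0,w2,w0), (w0,w2,w1), (w0,w3,w0), (w0,w3,w1), (w1,w2,w0), (w1,w2,w1), (w1,w3,w0), (w1,w3,w1).

8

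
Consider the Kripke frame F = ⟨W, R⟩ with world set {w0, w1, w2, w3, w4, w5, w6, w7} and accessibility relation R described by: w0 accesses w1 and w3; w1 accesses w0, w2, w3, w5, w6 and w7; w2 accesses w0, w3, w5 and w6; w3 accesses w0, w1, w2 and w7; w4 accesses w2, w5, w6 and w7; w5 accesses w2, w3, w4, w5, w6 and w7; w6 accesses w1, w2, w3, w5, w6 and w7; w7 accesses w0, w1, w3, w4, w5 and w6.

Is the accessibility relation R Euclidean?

Euclidean: no — w1 R w0 and w1 R w2, but not w0 R w2.

No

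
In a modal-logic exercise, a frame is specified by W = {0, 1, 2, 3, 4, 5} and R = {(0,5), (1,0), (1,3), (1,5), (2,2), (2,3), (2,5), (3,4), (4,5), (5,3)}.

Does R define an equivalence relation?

Reflexive: no — 0 is not related to itself.
Symmetric: no — 0 R 5 but not 5 R 0.
Transitive: no — 0 R 5 and 5 R 3, but not 0 R 3.
So R is not an equivalence relation.

No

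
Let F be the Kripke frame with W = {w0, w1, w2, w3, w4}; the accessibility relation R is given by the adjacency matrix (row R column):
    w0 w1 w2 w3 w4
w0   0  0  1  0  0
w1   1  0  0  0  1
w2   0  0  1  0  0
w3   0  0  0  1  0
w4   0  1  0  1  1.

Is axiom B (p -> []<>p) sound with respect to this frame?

The schema B characterises exactly the symmetric frames.
Symmetric: no — w0 R w2 but not w2 R w0.

No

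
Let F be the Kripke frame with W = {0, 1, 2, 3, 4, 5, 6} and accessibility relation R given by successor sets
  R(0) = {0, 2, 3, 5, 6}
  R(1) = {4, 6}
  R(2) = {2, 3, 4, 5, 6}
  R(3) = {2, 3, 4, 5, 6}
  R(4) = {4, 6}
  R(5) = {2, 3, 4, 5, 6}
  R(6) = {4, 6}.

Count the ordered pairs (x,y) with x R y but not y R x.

Enumerating: (0,2), (0,3), (0,5), (0,6), (1,4), (1,6), (2,4), (2,6), (3,4), (3,6), (5,4), (5,6).

12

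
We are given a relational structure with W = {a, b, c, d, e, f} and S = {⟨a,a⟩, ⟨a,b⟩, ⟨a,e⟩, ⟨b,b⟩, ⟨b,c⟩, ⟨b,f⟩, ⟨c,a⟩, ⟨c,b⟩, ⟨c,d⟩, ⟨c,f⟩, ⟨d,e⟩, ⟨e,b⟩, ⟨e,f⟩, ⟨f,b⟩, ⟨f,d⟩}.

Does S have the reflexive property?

No

Reflexive: no — c is not related to itself.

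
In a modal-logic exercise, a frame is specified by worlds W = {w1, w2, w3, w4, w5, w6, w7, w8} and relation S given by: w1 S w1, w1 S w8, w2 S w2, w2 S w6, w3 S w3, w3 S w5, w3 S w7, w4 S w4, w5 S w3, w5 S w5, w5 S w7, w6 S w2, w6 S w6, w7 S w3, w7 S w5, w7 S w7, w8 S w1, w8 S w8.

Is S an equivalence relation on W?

Yes

Reflexive: yes — every world is S-related to itself.
Symmetric: yes — every pair in S has its reverse in S.
Transitive: yes — every two-step S-path is closed by a direct edge.
So S is an equivalence relation.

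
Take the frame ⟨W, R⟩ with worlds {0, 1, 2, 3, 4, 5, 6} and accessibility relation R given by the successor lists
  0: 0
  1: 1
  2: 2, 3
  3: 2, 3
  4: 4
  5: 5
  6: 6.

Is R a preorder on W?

Reflexive: yes — every world is R-related to itself.
Transitive: yes — every two-step R-path is closed by a direct edge.
So R is a preorder.

Yes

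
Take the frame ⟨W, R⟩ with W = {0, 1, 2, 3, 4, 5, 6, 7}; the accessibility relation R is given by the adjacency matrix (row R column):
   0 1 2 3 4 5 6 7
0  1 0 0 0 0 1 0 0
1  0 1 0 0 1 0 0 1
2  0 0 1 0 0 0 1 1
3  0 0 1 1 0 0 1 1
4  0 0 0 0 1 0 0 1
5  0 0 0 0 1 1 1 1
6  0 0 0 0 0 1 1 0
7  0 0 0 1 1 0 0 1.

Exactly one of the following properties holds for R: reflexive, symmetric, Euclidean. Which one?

reflexive

Reflexive: yes — every world is R-related to itself.
Symmetric: no — 0 R 5 but not 5 R 0.
Euclidean: no — 2 R 6 and 2 R 7, but not 6 R 7.
Only reflexive holds.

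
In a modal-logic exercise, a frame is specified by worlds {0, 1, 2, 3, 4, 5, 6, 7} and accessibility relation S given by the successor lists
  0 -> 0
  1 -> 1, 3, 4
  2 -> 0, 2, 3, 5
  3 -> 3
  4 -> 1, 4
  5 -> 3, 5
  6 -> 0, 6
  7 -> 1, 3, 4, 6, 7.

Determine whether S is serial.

Serial: yes — every world has a successor (e.g. 0 S 0).

Yes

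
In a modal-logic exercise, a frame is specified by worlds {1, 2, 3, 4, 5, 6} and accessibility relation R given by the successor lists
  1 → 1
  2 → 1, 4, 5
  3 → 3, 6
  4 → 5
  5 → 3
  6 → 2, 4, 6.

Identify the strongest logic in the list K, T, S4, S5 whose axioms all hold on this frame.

K

Reflexive (axiom T): no — 2 is not related to itself.
Transitive (axiom 4): no — 2 R 5 and 5 R 3, but not 2 R 3.
Euclidean (axiom 5): no — 2 R 1 and 2 R 4, but not 1 R 4.
So F validates K; T would additionally require R to be reflexive. The strongest is K.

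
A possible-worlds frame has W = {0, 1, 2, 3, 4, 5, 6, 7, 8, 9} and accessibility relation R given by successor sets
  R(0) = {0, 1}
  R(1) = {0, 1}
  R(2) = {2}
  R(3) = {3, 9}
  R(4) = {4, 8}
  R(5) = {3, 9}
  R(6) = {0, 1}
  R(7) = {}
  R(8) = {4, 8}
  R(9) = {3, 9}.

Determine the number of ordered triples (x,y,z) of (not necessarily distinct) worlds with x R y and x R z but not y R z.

R is Euclidean; there are no such tuples.

0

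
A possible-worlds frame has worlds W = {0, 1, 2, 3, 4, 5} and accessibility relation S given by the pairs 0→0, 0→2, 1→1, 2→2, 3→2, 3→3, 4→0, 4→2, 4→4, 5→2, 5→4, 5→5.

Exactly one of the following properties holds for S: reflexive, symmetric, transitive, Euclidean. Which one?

Reflexive: yes — every world is S-related to itself.
Symmetric: no — 0 S 2 but not 2 S 0.
Transitive: no — 5 S 4 and 4 S 0, but not 5 S 0.
Euclidean: no — 4 S 2 and 4 S 0, but not 2 S 0.
Only reflexive holds.

reflexive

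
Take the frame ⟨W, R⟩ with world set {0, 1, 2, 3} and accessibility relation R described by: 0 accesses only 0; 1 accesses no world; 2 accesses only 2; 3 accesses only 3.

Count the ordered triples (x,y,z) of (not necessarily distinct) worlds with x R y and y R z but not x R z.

0

R is transitive; there are no such tuples.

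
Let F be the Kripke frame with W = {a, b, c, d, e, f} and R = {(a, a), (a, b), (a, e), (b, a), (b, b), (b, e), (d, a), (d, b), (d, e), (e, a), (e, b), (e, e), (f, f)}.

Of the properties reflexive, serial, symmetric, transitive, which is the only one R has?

transitive

Reflexive: no — c is not related to itself.
Serial: no — c has no R-successor.
Symmetric: no — d R a but not a R d.
Transitive: yes — every two-step R-path is closed by a direct edge.
Only transitive holds.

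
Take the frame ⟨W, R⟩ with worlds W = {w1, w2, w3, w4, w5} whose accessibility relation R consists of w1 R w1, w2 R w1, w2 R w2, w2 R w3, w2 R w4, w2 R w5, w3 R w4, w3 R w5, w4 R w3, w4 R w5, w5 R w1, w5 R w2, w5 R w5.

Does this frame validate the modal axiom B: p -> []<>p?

Axiom B corresponds to the accessibility relation being symmetric.
Symmetric: no — w2 R w1 but not w1 R w2.

No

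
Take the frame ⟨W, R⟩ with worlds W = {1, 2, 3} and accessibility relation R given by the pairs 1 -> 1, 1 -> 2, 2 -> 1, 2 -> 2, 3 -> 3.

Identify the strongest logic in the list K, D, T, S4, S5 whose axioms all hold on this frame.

Serial (axiom D): yes — every world has a successor (e.g. 1 R 1).
Reflexive (axiom T): yes — every world is R-related to itself.
Transitive (axiom 4): yes — every two-step R-path is closed by a direct edge.
Euclidean (axiom 5): yes — any two successors of a common world are R-related.
So F validates K, D, T, S4, S5. The strongest is S5.

S5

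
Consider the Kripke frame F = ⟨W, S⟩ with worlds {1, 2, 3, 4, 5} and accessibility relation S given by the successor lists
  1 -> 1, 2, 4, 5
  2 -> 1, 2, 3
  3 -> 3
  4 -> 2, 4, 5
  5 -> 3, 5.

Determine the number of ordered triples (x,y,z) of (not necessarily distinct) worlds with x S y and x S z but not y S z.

14

Enumerating: (1,2,4), (1,2,5), (1,4,1), (1,5,1), (1,5,2), (1,5,4), (2,1,3), (2,3,1), (2,3,2), (4,2,4), (4,2,5), (4,5,2), (4,5,4), (5,3,5).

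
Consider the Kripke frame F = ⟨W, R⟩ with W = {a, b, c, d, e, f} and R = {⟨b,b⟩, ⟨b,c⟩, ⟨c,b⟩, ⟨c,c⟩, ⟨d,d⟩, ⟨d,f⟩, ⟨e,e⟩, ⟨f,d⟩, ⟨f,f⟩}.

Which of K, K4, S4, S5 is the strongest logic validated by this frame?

K4

Transitive (axiom 4): yes — every two-step R-path is closed by a direct edge.
Reflexive (axiom T): no — a is not related to itself.
Euclidean (axiom 5): yes — any two successors of a common world are R-related.
So F validates K, K4; S4 would additionally require R to be reflexive. The strongest is K4.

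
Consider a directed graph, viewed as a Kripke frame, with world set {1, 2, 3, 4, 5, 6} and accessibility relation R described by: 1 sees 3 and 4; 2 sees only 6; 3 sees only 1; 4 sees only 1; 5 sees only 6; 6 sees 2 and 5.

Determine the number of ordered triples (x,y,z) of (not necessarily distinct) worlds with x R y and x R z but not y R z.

Enumerating: (1,3,3), (1,3,4), (1,4,3), (1,4,4), (2,6,6), (3,1,1), (4,1,1), (5,6,6), (6,2,2), (6,2,5), (6,5,2), (6,5,5).

12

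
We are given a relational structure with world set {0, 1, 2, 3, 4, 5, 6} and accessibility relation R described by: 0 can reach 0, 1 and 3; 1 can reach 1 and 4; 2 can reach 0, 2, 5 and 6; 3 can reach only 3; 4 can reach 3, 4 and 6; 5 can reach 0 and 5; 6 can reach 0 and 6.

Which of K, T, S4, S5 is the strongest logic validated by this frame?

Reflexive (axiom T): yes — every world is R-related to itself.
Transitive (axiom 4): no — 0 R 1 and 1 R 4, but not 0 R 4.
Euclidean (axiom 5): no — 0 R 1 and 0 R 3, but not 1 R 3.
So F validates K, T; S4 would additionally require R to be transitive. The strongest is T.

T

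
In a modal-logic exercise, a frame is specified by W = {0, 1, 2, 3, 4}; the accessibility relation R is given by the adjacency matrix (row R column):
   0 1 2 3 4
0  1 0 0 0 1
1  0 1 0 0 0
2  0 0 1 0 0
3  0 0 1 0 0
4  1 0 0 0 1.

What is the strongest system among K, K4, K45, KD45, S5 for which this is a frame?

KD45

Transitive (axiom 4): yes — every two-step R-path is closed by a direct edge.
Euclidean (axiom 5): yes — any two successors of a common world are R-related.
Serial (axiom D): yes — every world has a successor (e.g. 0 R 0).
Reflexive (axiom T): no — 3 is not related to itself.
So F validates K, K4, K45, KD45; S5 would additionally require R to be reflexive. The strongest is KD45.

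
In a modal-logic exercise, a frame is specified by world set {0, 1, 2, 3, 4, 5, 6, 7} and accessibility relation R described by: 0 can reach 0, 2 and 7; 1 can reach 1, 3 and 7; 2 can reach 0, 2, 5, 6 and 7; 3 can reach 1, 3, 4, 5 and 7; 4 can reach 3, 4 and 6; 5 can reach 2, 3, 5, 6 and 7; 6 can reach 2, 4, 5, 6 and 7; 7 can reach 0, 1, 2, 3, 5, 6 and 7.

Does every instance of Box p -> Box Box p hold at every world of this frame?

By correspondence theory, 4 is valid on a frame iff R is transitive.
Transitive: no — 0 R 2 and 2 R 5, but not 0 R 5.

No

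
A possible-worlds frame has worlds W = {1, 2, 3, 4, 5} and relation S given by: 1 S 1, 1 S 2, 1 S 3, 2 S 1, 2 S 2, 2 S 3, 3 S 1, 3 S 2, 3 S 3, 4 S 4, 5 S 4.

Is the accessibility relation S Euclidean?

Yes

Euclidean: yes — any two successors of a common world are S-related.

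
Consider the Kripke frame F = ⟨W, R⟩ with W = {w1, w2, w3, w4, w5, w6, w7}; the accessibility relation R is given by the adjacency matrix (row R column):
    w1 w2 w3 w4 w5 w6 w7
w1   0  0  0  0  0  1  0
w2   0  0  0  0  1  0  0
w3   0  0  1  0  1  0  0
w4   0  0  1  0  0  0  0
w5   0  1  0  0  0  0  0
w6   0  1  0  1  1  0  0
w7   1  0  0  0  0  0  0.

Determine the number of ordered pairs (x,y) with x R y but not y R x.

7

Enumerating: (w1,w6), (w3,w5), (w4,w3), (w6,w2), (w6,w4), (w6,w5), (w7,w1).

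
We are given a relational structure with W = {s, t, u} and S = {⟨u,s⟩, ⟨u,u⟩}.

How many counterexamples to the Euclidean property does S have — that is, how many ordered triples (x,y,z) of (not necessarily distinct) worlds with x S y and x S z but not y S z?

Enumerating: (u,s,s), (u,s,u).

2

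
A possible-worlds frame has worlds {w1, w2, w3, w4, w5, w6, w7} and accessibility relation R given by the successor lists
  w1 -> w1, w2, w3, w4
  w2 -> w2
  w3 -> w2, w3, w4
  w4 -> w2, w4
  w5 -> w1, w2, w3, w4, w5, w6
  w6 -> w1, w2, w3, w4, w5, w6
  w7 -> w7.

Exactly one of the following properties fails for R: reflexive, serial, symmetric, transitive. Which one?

symmetric

Reflexive: yes — every world is R-related to itself.
Serial: yes — every world has a successor (e.g. w1 R w1).
Symmetric: no — w1 R w2 but not w2 R w1.
Transitive: yes — every two-step R-path is closed by a direct edge.
Only symmetric fails.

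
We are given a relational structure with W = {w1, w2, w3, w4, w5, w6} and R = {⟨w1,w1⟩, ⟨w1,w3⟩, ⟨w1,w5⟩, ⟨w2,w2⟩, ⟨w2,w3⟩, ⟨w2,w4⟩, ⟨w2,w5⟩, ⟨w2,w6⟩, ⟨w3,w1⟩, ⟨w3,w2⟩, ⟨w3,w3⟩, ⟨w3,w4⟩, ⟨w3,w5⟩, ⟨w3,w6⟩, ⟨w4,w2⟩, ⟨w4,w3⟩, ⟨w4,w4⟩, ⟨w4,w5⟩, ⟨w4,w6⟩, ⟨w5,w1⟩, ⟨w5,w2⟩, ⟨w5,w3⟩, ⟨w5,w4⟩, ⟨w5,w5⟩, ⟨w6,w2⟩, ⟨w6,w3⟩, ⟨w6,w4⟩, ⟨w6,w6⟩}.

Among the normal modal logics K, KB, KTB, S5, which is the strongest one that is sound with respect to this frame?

Symmetric (axiom B): yes — every pair in R has its reverse in R.
Reflexive (axiom T): yes — every world is R-related to itself.
Euclidean (axiom 5): no — w2 R w5 and w2 R w6, but not w5 R w6.
So F validates K, KB, KTB; S5 would additionally require R to be Euclidean. The strongest is KTB.

KTB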